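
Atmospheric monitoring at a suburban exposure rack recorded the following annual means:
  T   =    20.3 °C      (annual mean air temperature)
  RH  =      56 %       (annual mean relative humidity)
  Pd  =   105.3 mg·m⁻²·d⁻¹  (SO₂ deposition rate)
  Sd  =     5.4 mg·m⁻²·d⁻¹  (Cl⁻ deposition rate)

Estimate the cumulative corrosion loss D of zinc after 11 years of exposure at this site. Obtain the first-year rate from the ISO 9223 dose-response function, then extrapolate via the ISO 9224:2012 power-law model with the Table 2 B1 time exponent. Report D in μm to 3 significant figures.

zinc: temperature factor f = -0.071·(10.3) = -0.7313
  Pd branch = 0.0129·Pd^0.44·e^(0.046·RH+f) = 0.6333 μm/a
  Sd branch = 0.0175·Sd^0.57·e^(0.008·RH+0.085·T) = 0.4022 μm/a
  r_corr = 0.6333 + 0.4022 = 1.035 μm/a
ISO 9224: D(t) = r_corr · t^b with b = 0.813 (zinc, B1)
  D(11) = 1.035 × 11^0.813 = 1.035 × 7.025 = 7.274 μm

D(11) = 7.27 μm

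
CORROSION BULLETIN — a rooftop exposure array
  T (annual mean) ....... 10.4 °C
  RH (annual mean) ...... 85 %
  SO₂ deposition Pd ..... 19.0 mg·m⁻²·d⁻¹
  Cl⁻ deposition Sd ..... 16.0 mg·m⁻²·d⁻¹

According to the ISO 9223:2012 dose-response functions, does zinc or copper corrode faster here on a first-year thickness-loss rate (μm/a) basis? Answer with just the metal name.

zinc

zinc: f(T) = -0.071·(T−10) [T>10 °C] = -0.0284
  Pd branch = 0.0129·Pd^0.44·e^(0.046·RH+f) = 2.286 μm/a
  Cl⁻ term: 0.0175·16.0^0.57·exp(0.008·85+0.085·10.4) = 0.4061
  r_corr = 2.286 + 0.4061 = 2.692 μm/a
copper: T>10 °C ⇒ hinge -0.080·(10.4−10) = -0.0320
  Pd branch = 0.0053·Pd^0.26·e^(0.059·RH+f) = 1.663 μm/a
  Cl⁻ term: 0.01025·16.0^0.27·exp(0.036·85+0.049·10.4) = 0.7693
  r_corr = 1.663 + 0.7693 = 2.432 μm/a
Ordering by μm/a: zinc (2.69) > copper (2.43)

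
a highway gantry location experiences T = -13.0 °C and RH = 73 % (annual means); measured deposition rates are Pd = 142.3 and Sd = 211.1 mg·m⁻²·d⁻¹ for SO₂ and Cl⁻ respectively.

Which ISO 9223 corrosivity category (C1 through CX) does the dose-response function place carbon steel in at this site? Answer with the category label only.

carbon steel: temperature factor f = +0.150·(-23.0) = -3.4500
  sulphur-dioxide contribution → 3.187 μm/a
  chloride contribution → 18.63 μm/a
  total first-year rate 21.82 μm/a
21.8 μm/a falls in (1.3, 25] for carbon steel → category C2

C2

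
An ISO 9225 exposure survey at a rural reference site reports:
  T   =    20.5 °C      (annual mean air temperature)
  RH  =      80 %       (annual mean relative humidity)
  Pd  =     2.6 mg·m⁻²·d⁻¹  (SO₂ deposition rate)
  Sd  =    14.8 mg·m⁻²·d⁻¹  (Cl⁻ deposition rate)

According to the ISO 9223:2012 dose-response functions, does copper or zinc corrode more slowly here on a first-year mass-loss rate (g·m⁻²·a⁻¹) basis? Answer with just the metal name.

copper: T>10 °C ⇒ hinge -0.080·(20.5−10) = -0.8400
  SO₂ term: 0.0053·2.6^0.26·exp(0.059·80-0.8400) = 0.329
  Cl⁻ term: 0.01025·14.8^0.27·exp(0.036·80+0.049·20.5) = 1.032
  sum: 0.329 + 1.032 → r_corr = 1.361 μm/a
  mass loss = 1.361 μm/a × 8.96 g/cm³ = 12.2 g·m⁻²·a⁻¹
zinc: T>10 °C ⇒ hinge -0.071·(20.5−10) = -0.7455
  SO₂ term: 0.0129·2.6^0.44·exp(0.046·80-0.7455) = 0.3695
  Cl⁻ term: 0.0175·14.8^0.57·exp(0.008·80+0.085·20.5) = 0.8806
  r_corr = 0.3695 + 0.8806 = 1.25 μm/a
  mass loss = 1.25 μm/a × 7.14 g/cm³ = 8.926 g·m⁻²·a⁻¹
Ordering by g·m⁻²·a⁻¹: copper (12.2) > zinc (8.93)

zinc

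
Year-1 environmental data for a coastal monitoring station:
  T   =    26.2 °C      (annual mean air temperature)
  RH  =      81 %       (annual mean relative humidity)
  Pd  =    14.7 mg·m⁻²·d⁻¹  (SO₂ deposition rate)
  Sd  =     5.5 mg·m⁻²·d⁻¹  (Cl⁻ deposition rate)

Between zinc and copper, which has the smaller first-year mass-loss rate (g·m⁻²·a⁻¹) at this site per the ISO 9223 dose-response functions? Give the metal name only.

zinc

zinc: T>10 °C ⇒ hinge -0.071·(26.2−10) = -1.1502
  Pd branch = 0.0129·Pd^0.44·e^(0.046·RH+f) = 0.5532 μm/a
  Cl⁻ term: 0.0175·5.5^0.57·exp(0.008·81+0.085·26.2) = 0.8197
  r_corr = 0.5532 + 0.8197 = 1.373 μm/a
  mass loss = 1.373 μm/a × 7.14 g/cm³ = 9.802 g·m⁻²·a⁻¹
copper: T>10 °C ⇒ hinge -0.080·(26.2−10) = -1.2960
  SO₂ term: 0.0053·14.7^0.26·exp(0.059·81-1.2960) = 0.3471
  Cl⁻ term: 0.01025·5.5^0.27·exp(0.036·81+0.049·26.2) = 1.083
  sum: 0.3471 + 1.083 → r_corr = 1.43 μm/a
  mass loss = 1.43 μm/a × 8.96 g/cm³ = 12.81 g·m⁻²·a⁻¹
Ordering by g·m⁻²·a⁻¹: copper (12.8) > zinc (9.8)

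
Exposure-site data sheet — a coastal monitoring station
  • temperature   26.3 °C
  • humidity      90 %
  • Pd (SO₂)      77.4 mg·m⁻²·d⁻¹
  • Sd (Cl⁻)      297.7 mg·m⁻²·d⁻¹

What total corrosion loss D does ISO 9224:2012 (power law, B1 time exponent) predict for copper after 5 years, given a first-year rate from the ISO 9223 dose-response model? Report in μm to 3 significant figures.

copper: temperature factor f = -0.080·(16.3) = -1.3040
  SO₂ term: 0.0053·77.4^0.26·exp(0.059·90-1.3040) = 0.9018
  Cl⁻ term: 0.01025·297.7^0.27·exp(0.036·90+0.049·26.3) = 4.42
  sum: 0.9018 + 4.42 → r_corr = 5.322 μm/a
ISO 9224: D(t) = r_corr · t^b with b = 0.667 (copper, B1)
  D(5) = 5.322 × 5^0.667 = 5.322 × 2.926 = 15.57 μm

D(5) = 15.6 μm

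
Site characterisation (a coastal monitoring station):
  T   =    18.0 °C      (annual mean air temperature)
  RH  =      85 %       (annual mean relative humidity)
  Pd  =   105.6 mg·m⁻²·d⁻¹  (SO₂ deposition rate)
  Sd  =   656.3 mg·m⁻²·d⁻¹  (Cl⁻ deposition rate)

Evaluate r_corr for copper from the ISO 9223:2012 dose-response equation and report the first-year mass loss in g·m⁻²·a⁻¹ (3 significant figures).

copper: f(T) = -0.080·(T−10) [T>10 °C] = -0.6400
  SO₂ term: 0.0053·105.6^0.26·exp(0.059·85-0.6400) = 1.414
  Cl⁻ term: 0.01025·656.3^0.27·exp(0.036·85+0.049·18.0) = 3.043
  sum: 1.414 + 3.043 → r_corr = 4.457 μm/a
Convert to mass loss: 4.457 μm/a × 8.96 g/cm³ = 39.94 g·m⁻²·a⁻¹

r_corr = 39.9 g·m⁻²·a⁻¹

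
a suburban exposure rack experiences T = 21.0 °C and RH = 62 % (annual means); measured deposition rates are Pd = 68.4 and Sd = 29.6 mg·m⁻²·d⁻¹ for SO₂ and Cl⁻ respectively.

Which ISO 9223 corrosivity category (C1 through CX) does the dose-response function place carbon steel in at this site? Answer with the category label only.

carbon steel: T>10 °C ⇒ hinge -0.054·(21.0−10) = -0.5940
  sulphur-dioxide contribution → 30.39 μm/a
  chloride contribution → 14.93 μm/a
  total first-year rate 45.33 μm/a
ISO 9223 Table 2 (carbon steel): 25 < 45.3 ≤ 50 μm/a ⇒ C3

C3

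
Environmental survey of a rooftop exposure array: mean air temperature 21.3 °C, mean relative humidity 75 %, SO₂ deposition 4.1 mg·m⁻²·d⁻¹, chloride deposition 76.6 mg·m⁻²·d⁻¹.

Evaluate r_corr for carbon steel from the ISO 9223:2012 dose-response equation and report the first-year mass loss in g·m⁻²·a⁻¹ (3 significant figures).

r_corr = 399 g·m⁻²·a⁻¹

carbon steel: T>10 °C ⇒ hinge -0.054·(21.3−10) = -0.6102
  Pd branch = 1.77·Pd^0.52·e^(0.02·RH+f) = 8.975 μm/a
  Sd branch = 0.102·Sd^0.62·e^(0.033·RH+0.04·T) = 41.85 μm/a
  sum: 8.975 + 41.85 → r_corr = 50.83 μm/a
Convert to mass loss: 50.83 μm/a × 7.85 g/cm³ = 399 g·m⁻²·a⁻¹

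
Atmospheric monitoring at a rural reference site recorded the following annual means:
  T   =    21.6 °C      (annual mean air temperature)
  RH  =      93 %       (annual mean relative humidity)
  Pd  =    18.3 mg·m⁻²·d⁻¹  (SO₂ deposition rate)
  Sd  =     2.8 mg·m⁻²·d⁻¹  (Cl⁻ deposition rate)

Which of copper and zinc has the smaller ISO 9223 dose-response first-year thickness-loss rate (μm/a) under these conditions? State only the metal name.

copper: temperature factor f = -0.080·(11.6) = -0.9280
  SO₂ term: 0.0053·18.3^0.26·exp(0.059·93-0.9280) = 1.078
  Sd branch = 0.01025·Sd^0.27·e^(0.036·RH+0.049·T) = 1.11 μm/a
  r_corr = 1.078 + 1.11 = 2.187 μm/a
zinc: f(T) = -0.071·(T−10) [T>10 °C] = -0.8236
  SO₂ term: 0.0129·18.3^0.44·exp(0.046·93-0.8236) = 1.467
  Sd branch = 0.0175·Sd^0.57·e^(0.008·RH+0.085·T) = 0.4153 μm/a
  sum: 1.467 + 0.4153 → r_corr = 1.882 μm/a
Ordering by μm/a: copper (2.19) > zinc (1.88)

zinc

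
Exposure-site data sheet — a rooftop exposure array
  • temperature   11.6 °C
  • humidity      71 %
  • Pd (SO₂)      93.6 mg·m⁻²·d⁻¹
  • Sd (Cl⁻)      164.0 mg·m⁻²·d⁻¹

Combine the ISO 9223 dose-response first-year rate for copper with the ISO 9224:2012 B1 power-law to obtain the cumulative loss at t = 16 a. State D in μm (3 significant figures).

copper: f(T) = -0.080·(T−10) [T>10 °C] = -0.1280
  Pd branch = 0.0053·Pd^0.26·e^(0.059·RH+f) = 1.001 μm/a
  Cl⁻ term: 0.01025·164.0^0.27·exp(0.036·71+0.049·11.6) = 0.9239
  sum: 1.001 + 0.9239 → r_corr = 1.925 μm/a
Power-law: D(16) = r_corr · 16^0.667
  D(16) = 1.925 × 16^0.667 = 1.925 × 6.355 = 12.23 μm

D(16) = 12.2 μm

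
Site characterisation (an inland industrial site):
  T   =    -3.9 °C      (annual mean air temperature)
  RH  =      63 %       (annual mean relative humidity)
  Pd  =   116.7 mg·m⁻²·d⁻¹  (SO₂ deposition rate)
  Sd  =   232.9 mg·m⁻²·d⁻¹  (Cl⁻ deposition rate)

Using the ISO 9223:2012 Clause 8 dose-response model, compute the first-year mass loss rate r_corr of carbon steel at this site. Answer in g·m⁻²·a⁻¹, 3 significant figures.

carbon steel: f(T) = +0.150·(T−10) [T≤10 °C] = -2.0850
  sulphur-dioxide contribution → 9.216 μm/a
  chloride contribution → 20.48 μm/a
  total first-year rate 29.7 μm/a
Convert to mass loss: 29.7 μm/a × 7.85 g/cm³ = 233.1 g·m⁻²·a⁻¹

r_corr = 233 g·m⁻²·a⁻¹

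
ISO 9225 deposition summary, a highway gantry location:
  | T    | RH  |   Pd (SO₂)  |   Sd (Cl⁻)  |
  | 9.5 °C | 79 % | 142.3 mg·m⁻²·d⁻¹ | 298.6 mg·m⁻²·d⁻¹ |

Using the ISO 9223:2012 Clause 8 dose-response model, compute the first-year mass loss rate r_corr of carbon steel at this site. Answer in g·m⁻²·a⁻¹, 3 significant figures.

carbon steel: f(T) = +0.150·(T−10) [T≤10 °C] = -0.0750
  sulphur-dioxide contribution → 105 μm/a
  chloride contribution → 69.25 μm/a
  total first-year rate 174.3 μm/a
Convert to mass loss: 174.3 μm/a × 7.85 g/cm³ = 1368 g·m⁻²·a⁻¹

r_corr = 1.37e+03 g·m⁻²·a⁻¹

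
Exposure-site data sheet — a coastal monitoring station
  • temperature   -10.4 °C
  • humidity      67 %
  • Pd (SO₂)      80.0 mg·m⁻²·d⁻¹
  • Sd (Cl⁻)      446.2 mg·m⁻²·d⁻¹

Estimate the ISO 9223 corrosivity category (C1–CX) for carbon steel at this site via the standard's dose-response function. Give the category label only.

C3

carbon steel: f(T) = +0.150·(T−10) [T≤10 °C] = -3.0600
  SO₂ term: 1.77·80.0^0.52·exp(0.02·67-3.0600) = 3.095
  Sd branch = 0.102·Sd^0.62·e^(0.033·RH+0.04·T) = 26.97 μm/a
  r_corr = 3.095 + 26.97 = 30.06 μm/a
30.1 μm/a falls in (25, 50] for carbon steel → category C3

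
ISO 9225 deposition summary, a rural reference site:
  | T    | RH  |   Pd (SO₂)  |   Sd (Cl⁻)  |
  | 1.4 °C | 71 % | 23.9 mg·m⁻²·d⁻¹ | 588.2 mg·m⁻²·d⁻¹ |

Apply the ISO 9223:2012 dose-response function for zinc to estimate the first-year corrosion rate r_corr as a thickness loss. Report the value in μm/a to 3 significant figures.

r_corr = 2.30 μm/a

zinc: T≤10 °C ⇒ hinge +0.038·(1.4−10) = -0.3268
  sulphur-dioxide contribution → 0.9853 μm/a
  chloride contribution → 1.318 μm/a
  total first-year rate 2.304 μm/a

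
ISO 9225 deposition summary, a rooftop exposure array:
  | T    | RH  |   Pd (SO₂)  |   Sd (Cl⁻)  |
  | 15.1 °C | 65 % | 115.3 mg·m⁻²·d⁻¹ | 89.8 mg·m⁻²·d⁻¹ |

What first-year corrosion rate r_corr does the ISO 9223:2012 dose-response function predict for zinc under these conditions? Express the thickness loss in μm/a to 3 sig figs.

r_corr = 2.82 μm/a

zinc: f(T) = -0.071·(T−10) [T>10 °C] = -0.3621
  SO₂ term: 0.0129·115.3^0.44·exp(0.046·65-0.3621) = 1.442
  Cl⁻ term: 0.0175·89.8^0.57·exp(0.008·65+0.085·15.1) = 1.379
  r_corr = 1.442 + 1.379 = 2.822 μm/a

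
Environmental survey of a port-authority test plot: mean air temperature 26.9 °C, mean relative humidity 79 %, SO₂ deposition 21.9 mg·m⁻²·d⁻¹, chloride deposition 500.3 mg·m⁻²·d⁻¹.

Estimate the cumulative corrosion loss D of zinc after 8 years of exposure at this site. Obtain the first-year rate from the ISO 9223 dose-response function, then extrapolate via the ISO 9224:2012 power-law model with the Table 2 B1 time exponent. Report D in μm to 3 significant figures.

zinc: T>10 °C ⇒ hinge -0.071·(26.9−10) = -1.1999
  Pd branch = 0.0129·Pd^0.44·e^(0.046·RH+f) = 0.5721 μm/a
  Cl⁻ term: 0.0175·500.3^0.57·exp(0.008·79+0.085·26.9) = 11.2
  r_corr = 0.5721 + 11.2 = 11.77 μm/a
ISO 9224: D(t) = r_corr · t^b with b = 0.813 (zinc, B1)
  D(8) = 11.77 × 8^0.813 = 11.77 × 5.423 = 63.82 μm

D(8) = 63.8 μm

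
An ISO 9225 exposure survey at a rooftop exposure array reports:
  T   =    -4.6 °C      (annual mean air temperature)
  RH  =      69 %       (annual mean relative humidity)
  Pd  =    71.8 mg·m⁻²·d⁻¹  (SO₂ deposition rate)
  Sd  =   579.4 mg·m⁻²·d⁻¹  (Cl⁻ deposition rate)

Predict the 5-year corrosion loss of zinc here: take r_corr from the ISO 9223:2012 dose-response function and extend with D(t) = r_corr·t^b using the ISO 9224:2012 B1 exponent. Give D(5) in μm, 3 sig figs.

zinc: f(T) = +0.038·(T−10) [T≤10 °C] = -0.5548
  sulphur-dioxide contribution → 1.161 μm/a
  chloride contribution → 0.7724 μm/a
  ⇒ r_corr(zinc) = 1.933 μm/a
ISO 9224: D(t) = r_corr · t^b with b = 0.813 (zinc, B1)
  D(5) = 1.933 × 5^0.813 = 1.933 × 3.701 = 7.154 μm

D(5) = 7.15 μm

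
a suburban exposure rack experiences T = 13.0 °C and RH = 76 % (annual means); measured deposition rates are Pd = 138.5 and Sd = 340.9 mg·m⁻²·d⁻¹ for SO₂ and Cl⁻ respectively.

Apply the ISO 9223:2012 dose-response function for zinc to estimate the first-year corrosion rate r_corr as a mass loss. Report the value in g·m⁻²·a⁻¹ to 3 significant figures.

zinc: temperature factor f = -0.071·(3.0) = -0.2130
  SO₂ term: 0.0129·138.5^0.44·exp(0.046·76-0.2130) = 3.01
  Cl⁻ term: 0.0175·340.9^0.57·exp(0.008·76+0.085·13.0) = 2.695
  sum: 3.01 + 2.695 → r_corr = 5.705 μm/a
Convert to mass loss: 5.705 μm/a × 7.14 g/cm³ = 40.74 g·m⁻²·a⁻¹

r_corr = 40.7 g·m⁻²·a⁻¹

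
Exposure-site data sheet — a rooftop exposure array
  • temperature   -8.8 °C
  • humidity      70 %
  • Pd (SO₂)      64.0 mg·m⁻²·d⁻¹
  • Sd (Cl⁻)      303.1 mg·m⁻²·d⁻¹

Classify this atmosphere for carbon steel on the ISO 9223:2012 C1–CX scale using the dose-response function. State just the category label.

C3

carbon steel: T≤10 °C ⇒ hinge +0.150·(-8.8−10) = -2.8200
  sulphur-dioxide contribution → 3.72 μm/a
  chloride contribution → 24.98 μm/a
  total first-year rate 28.7 μm/a
Category bounds: 25…50 μm/a bracket r_corr ⇒ C3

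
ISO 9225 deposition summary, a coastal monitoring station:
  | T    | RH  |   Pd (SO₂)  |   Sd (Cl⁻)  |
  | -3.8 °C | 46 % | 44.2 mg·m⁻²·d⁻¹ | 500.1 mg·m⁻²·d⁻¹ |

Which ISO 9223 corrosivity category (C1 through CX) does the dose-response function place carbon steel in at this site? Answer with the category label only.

C2

carbon steel: T≤10 °C ⇒ hinge +0.150·(-3.8−10) = -2.0700
  sulphur-dioxide contribution → 4.019 μm/a
  chloride contribution → 18.85 μm/a
  ⇒ r_corr(carbon steel) = 22.87 μm/a
Category bounds: 1.3…25 μm/a bracket r_corr ⇒ C2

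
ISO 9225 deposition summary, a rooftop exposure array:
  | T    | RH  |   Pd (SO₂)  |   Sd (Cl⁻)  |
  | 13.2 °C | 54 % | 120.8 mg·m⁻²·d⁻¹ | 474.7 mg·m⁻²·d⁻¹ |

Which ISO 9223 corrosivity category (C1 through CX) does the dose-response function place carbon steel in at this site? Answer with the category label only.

carbon steel: temperature factor f = -0.054·(3.2) = -0.1728
  Pd branch = 1.77·Pd^0.52·e^(0.02·RH+f) = 53.04 μm/a
  Sd branch = 0.102·Sd^0.62·e^(0.033·RH+0.04·T) = 46.9 μm/a
  r_corr = 53.04 + 46.9 = 99.95 μm/a
99.9 μm/a falls in (80, 200] for carbon steel → category C5

C5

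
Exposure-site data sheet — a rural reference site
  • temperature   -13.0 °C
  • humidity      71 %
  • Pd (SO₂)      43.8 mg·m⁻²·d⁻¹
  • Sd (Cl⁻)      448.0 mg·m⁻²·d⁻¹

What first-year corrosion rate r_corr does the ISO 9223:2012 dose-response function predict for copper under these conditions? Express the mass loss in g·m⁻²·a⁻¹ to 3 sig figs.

copper: temperature factor f = +0.126·(-23.0) = -2.8980
  Pd branch = 0.0053·Pd^0.26·e^(0.059·RH+f) = 0.05149 μm/a
  Cl⁻ term: 0.01025·448.0^0.27·exp(0.036·71+0.049·-13.0) = 0.3631
  sum: 0.05149 + 0.3631 → r_corr = 0.4146 μm/a
Convert to mass loss: 0.4146 μm/a × 8.96 g/cm³ = 3.714 g·m⁻²·a⁻¹

r_corr = 3.71 g·m⁻²·a⁻¹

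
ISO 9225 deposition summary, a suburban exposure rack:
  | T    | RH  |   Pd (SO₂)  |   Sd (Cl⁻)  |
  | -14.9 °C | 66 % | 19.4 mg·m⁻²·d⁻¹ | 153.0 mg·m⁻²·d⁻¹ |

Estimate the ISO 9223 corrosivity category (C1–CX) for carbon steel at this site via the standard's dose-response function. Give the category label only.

carbon steel: f(T) = +0.150·(T−10) [T≤10 °C] = -3.7350
  SO₂ term: 1.77·19.4^0.52·exp(0.02·66-3.7350) = 0.7393
  Cl⁻ term: 0.102·153.0^0.62·exp(0.033·66+0.04·-14.9) = 11.22
  sum: 0.7393 + 11.22 → r_corr = 11.96 μm/a
12 μm/a falls in (1.3, 25] for carbon steel → category C2

C2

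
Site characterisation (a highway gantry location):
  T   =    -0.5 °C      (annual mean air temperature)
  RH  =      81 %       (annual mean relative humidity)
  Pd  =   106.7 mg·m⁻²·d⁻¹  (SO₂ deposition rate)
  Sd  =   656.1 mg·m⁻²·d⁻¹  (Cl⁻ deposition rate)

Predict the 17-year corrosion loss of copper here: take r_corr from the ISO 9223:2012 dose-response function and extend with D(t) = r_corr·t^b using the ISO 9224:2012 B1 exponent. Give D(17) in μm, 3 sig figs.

D(17) = 10.8 μm

copper: temperature factor f = +0.126·(-10.5) = -1.3230
  Pd branch = 0.0053·Pd^0.26·e^(0.059·RH+f) = 0.5656 μm/a
  Cl⁻ term: 0.01025·656.1^0.27·exp(0.036·81+0.049·-0.5) = 1.064
  r_corr = 0.5656 + 1.064 = 1.63 μm/a
Long-term exponent b (ISO 9224 Table 2, B1) = 0.667
  D(17) = 1.63 × 17^0.667 = 1.63 × 6.618 = 10.79 μm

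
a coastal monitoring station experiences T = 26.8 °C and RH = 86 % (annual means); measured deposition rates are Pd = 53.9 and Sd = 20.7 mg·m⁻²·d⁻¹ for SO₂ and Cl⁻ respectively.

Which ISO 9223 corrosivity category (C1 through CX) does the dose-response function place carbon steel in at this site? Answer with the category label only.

C4

carbon steel: f(T) = -0.054·(T−10) [T>10 °C] = -0.9072
  sulphur-dioxide contribution → 31.72 μm/a
  chloride contribution → 33.31 μm/a
  ⇒ r_corr(carbon steel) = 65.04 μm/a
65 μm/a falls in (50, 80] for carbon steel → category C4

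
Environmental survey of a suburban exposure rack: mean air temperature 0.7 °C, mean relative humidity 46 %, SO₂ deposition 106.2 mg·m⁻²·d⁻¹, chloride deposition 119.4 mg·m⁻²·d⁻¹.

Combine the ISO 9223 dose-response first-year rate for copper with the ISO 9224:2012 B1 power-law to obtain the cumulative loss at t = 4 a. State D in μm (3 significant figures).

D(4) = 0.720 μm

copper: T≤10 °C ⇒ hinge +0.126·(0.7−10) = -1.1718
  Pd branch = 0.0053·Pd^0.26·e^(0.059·RH+f) = 0.08334 μm/a
  Cl⁻ term: 0.01025·119.4^0.27·exp(0.036·46+0.049·0.7) = 0.2021
  sum: 0.08334 + 0.2021 → r_corr = 0.2855 μm/a
Long-term exponent b (ISO 9224 Table 2, B1) = 0.667
  D(4) = 0.2855 × 4^0.667 = 0.2855 × 2.521 = 0.7196 μm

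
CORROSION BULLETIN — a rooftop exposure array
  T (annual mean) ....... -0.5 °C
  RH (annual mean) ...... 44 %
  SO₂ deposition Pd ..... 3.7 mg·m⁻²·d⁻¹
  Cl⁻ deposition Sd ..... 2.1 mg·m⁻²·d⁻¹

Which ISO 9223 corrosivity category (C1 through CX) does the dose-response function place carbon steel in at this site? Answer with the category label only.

carbon steel: temperature factor f = +0.150·(-10.5) = -1.5750
  SO₂ term: 1.77·3.7^0.52·exp(0.02·44-1.5750) = 1.744
  Cl⁻ term: 0.102·2.1^0.62·exp(0.033·44+0.04·-0.5) = 0.6765
  sum: 1.744 + 0.6765 → r_corr = 2.421 μm/a
ISO 9223 Table 2 (carbon steel): 1.3 < 2.42 ≤ 25 μm/a ⇒ C2

C2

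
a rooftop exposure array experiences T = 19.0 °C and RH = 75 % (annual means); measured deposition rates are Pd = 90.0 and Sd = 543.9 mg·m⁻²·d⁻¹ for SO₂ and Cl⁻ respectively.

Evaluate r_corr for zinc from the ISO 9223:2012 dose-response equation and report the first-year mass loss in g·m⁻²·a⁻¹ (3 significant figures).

r_corr = 52.6 g·m⁻²·a⁻¹

zinc: temperature factor f = -0.071·(9.0) = -0.6390
  Pd branch = 0.0129·Pd^0.44·e^(0.046·RH+f) = 1.553 μm/a
  Sd branch = 0.0175·Sd^0.57·e^(0.008·RH+0.085·T) = 5.811 μm/a
  sum: 1.553 + 5.811 → r_corr = 7.364 μm/a
Convert to mass loss: 7.364 μm/a × 7.14 g/cm³ = 52.58 g·m⁻²·a⁻¹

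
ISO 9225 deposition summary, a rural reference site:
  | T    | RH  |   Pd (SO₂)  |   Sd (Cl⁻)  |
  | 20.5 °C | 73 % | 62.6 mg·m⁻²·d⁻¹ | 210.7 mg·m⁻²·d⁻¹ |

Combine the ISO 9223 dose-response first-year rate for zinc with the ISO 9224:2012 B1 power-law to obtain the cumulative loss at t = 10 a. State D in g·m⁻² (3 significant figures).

zinc: temperature factor f = -0.071·(10.5) = -0.7455
  Pd branch = 0.0129·Pd^0.44·e^(0.046·RH+f) = 1.086 μm/a
  Cl⁻ term: 0.0175·210.7^0.57·exp(0.008·73+0.085·20.5) = 3.784
  sum: 1.086 + 3.784 → r_corr = 4.869 μm/a
Power-law: D(10) = r_corr · 10^0.813
  D(10) = 4.869 × 10^0.813 = 4.869 × 6.501 = 31.66 μm
  Mass loss = 31.66 μm × 7.14 g/cm³ = 226 g·m⁻²

D(10) = 226 g·m⁻²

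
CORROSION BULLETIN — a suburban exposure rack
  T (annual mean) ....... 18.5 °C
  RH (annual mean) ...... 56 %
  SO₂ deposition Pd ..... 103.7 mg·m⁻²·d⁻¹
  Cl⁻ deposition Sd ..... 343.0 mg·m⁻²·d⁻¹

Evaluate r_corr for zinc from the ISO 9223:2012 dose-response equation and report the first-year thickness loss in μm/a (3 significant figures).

r_corr = 4.39 μm/a

zinc: T>10 °C ⇒ hinge -0.071·(18.5−10) = -0.6035
  sulphur-dioxide contribution → 0.7148 μm/a
  chloride contribution → 3.678 μm/a
  total first-year rate 4.393 μm/a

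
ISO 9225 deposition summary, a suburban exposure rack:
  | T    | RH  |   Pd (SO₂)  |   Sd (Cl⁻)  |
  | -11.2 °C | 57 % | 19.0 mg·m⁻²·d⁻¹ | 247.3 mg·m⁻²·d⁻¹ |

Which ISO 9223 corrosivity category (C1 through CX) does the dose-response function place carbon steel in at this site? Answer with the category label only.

C2

carbon steel: f(T) = +0.150·(T−10) [T≤10 °C] = -3.1800
  sulphur-dioxide contribution → 1.064 μm/a
  chloride contribution → 13.02 μm/a
  ⇒ r_corr(carbon steel) = 14.09 μm/a
ISO 9223 Table 2 (carbon steel): 1.3 < 14.1 ≤ 25 μm/a ⇒ C2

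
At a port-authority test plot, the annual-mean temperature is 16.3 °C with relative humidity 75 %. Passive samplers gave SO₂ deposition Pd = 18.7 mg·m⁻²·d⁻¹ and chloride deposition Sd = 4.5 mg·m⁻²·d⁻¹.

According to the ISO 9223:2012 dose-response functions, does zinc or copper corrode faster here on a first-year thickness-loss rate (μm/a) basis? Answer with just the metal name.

zinc

zinc: f(T) = -0.071·(T−10) [T>10 °C] = -0.4473
  sulphur-dioxide contribution → 0.9424 μm/a
  chloride contribution → 0.3004 μm/a
  ⇒ r_corr(zinc) = 1.243 μm/a
copper: T>10 °C ⇒ hinge -0.080·(16.3−10) = -0.5040
  sulphur-dioxide contribution → 0.5726 μm/a
  chloride contribution → 0.5088 μm/a
  total first-year rate 1.081 μm/a
Ordering by μm/a: zinc (1.24) > copper (1.08)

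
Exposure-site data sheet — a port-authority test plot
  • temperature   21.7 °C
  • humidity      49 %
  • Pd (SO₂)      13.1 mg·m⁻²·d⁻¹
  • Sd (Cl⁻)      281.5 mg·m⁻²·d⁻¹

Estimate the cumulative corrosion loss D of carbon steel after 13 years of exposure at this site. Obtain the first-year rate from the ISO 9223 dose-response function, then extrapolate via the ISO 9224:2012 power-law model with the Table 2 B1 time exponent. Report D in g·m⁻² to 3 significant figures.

carbon steel: T>10 °C ⇒ hinge -0.054·(21.7−10) = -0.6318
  sulphur-dioxide contribution → 9.554 μm/a
  chloride contribution → 40.41 μm/a
  total first-year rate 49.96 μm/a
Power-law: D(13) = r_corr · 13^0.523
  D(13) = 49.96 × 13^0.523 = 49.96 × 3.825 = 191.1 μm
  Mass loss = 191.1 μm × 7.85 g/cm³ = 1500 g·m⁻²

D(13) = 1.50e+03 g·m⁻²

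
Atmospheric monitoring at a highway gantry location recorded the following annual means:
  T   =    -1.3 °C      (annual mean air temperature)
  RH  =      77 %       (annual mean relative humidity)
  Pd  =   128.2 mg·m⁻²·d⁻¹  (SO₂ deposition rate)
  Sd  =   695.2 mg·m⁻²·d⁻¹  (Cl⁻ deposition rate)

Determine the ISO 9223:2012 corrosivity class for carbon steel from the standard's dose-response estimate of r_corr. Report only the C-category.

C5

carbon steel: temperature factor f = +0.150·(-11.3) = -1.6950
  sulphur-dioxide contribution → 18.91 μm/a
  chloride contribution → 71.07 μm/a
  ⇒ r_corr(carbon steel) = 89.98 μm/a
90 μm/a falls in (80, 200] for carbon steel → category C5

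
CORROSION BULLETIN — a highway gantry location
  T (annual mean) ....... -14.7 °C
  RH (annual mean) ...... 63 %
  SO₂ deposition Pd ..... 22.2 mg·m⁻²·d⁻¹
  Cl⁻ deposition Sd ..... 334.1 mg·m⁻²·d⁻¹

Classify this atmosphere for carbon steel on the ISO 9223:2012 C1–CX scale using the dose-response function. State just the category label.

C2

carbon steel: f(T) = +0.150·(T−10) [T≤10 °C] = -3.7050
  sulphur-dioxide contribution → 0.7695 μm/a
  chloride contribution → 16.63 μm/a
  total first-year rate 17.4 μm/a
17.4 μm/a falls in (1.3, 25] for carbon steel → category C2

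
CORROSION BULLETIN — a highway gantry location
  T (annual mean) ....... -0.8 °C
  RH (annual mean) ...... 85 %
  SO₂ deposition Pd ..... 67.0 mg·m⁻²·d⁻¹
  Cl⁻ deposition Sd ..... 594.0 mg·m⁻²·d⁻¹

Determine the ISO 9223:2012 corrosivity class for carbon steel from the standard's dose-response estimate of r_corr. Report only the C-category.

C5

carbon steel: f(T) = +0.150·(T−10) [T≤10 °C] = -1.6200
  SO₂ term: 1.77·67.0^0.52·exp(0.02·85-1.6200) = 17.07
  Cl⁻ term: 0.102·594.0^0.62·exp(0.033·85+0.04·-0.8) = 85.63
  sum: 17.07 + 85.63 → r_corr = 102.7 μm/a
ISO 9223 Table 2 (carbon steel): 80 < 103 ≤ 200 μm/a ⇒ C5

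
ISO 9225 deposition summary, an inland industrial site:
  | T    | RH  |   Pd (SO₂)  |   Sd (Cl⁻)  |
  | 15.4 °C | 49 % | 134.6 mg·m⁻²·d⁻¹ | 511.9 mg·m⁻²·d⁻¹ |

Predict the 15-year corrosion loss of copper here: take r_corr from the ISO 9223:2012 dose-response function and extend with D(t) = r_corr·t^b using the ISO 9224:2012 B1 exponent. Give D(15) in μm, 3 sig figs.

D(15) = 5.52 μm

copper: f(T) = -0.080·(T−10) [T>10 °C] = -0.4320
  sulphur-dioxide contribution → 0.2217 μm/a
  chloride contribution → 0.6855 μm/a
  total first-year rate 0.9072 μm/a
Long-term exponent b (ISO 9224 Table 2, B1) = 0.667
  D(15) = 0.9072 × 15^0.667 = 0.9072 × 6.088 = 5.523 μm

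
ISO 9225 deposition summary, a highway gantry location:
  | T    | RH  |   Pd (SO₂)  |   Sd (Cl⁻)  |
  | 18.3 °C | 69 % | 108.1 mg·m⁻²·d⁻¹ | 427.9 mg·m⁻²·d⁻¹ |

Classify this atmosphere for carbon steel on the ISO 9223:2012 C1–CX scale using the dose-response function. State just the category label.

carbon steel: f(T) = -0.054·(T−10) [T>10 °C] = -0.4482
  sulphur-dioxide contribution → 51.31 μm/a
  chloride contribution → 88.48 μm/a
  ⇒ r_corr(carbon steel) = 139.8 μm/a
Category bounds: 80…200 μm/a bracket r_corr ⇒ C5

C5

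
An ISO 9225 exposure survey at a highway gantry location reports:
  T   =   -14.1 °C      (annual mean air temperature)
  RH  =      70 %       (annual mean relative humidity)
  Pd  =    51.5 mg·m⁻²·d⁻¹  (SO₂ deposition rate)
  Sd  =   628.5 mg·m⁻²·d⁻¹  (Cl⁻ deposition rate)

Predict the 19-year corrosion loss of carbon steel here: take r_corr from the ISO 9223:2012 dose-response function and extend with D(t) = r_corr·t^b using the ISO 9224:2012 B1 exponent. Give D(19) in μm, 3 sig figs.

D(19) = 155 μm

carbon steel: temperature factor f = +0.150·(-24.1) = -3.6150
  sulphur-dioxide contribution → 1.5 μm/a
  chloride contribution → 31.76 μm/a
  ⇒ r_corr(carbon steel) = 33.26 μm/a
Power-law: D(19) = r_corr · 19^0.523
  D(19) = 33.26 × 19^0.523 = 33.26 × 4.664 = 155.1 μm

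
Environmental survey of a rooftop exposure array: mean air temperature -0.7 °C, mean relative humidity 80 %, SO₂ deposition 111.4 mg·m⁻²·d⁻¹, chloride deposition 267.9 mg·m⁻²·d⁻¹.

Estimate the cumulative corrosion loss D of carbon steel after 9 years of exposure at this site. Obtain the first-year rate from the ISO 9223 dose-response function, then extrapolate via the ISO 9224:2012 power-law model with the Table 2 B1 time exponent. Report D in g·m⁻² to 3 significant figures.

D(9) = 1.61e+03 g·m⁻²

carbon steel: temperature factor f = +0.150·(-10.7) = -1.6050
  sulphur-dioxide contribution → 20.43 μm/a
  chloride contribution → 44.5 μm/a
  ⇒ r_corr(carbon steel) = 64.92 μm/a
ISO 9224: D(t) = r_corr · t^b with b = 0.523 (carbon steel, B1)
  D(9) = 64.92 × 9^0.523 = 64.92 × 3.156 = 204.9 μm
  Mass loss = 204.9 μm × 7.85 g/cm³ = 1608 g·m⁻²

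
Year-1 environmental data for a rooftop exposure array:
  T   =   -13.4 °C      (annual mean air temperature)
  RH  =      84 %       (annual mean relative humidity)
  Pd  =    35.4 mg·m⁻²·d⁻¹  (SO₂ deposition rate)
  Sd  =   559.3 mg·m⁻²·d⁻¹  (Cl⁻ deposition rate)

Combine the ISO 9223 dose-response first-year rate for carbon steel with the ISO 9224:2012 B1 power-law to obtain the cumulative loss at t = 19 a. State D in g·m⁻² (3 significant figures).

carbon steel: T≤10 °C ⇒ hinge +0.150·(-13.4−10) = -3.5100
  Pd branch = 1.77·Pd^0.52·e^(0.02·RH+f) = 1.814 μm/a
  Cl⁻ term: 0.102·559.3^0.62·exp(0.033·84+0.04·-13.4) = 48.22
  r_corr = 1.814 + 48.22 = 50.03 μm/a
Long-term exponent b (ISO 9224 Table 2, B1) = 0.523
  D(19) = 50.03 × 19^0.523 = 50.03 × 4.664 = 233.4 μm
  Mass loss = 233.4 μm × 7.85 g/cm³ = 1832 g·m⁻²

D(19) = 1.83e+03 g·m⁻²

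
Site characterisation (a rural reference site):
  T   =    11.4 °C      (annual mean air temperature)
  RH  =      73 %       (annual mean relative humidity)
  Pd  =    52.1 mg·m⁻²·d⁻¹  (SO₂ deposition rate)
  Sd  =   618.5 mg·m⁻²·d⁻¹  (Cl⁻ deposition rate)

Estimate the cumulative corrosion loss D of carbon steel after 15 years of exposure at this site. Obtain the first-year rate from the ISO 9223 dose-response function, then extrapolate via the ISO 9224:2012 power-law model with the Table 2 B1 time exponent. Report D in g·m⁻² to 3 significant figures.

carbon steel: temperature factor f = -0.054·(1.4) = -0.0756
  Pd branch = 1.77·Pd^0.52·e^(0.02·RH+f) = 55.2 μm/a
  Sd branch = 0.102·Sd^0.62·e^(0.033·RH+0.04·T) = 96.27 μm/a
  sum: 55.2 + 96.27 → r_corr = 151.5 μm/a
ISO 9224: D(t) = r_corr · t^b with b = 0.523 (carbon steel, B1)
  D(15) = 151.5 × 15^0.523 = 151.5 × 4.122 = 624.3 μm
  Mass loss = 624.3 μm × 7.85 g/cm³ = 4901 g·m⁻²

D(15) = 4.90e+03 g·m⁻²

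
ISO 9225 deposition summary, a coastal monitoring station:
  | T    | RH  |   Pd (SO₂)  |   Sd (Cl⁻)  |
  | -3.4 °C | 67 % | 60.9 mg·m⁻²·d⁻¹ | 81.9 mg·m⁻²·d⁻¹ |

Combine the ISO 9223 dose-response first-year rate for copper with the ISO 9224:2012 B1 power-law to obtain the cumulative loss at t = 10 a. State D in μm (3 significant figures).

copper: f(T) = +0.126·(T−10) [T≤10 °C] = -1.6884
  SO₂ term: 0.0053·60.9^0.26·exp(0.059·67-1.6884) = 0.1485
  Sd branch = 0.01025·Sd^0.27·e^(0.036·RH+0.049·T) = 0.318 μm/a
  r_corr = 0.1485 + 0.318 = 0.4666 μm/a
Power-law: D(10) = r_corr · 10^0.667
  D(10) = 0.4666 × 10^0.667 = 0.4666 × 4.645 = 2.167 μm

D(10) = 2.17 μm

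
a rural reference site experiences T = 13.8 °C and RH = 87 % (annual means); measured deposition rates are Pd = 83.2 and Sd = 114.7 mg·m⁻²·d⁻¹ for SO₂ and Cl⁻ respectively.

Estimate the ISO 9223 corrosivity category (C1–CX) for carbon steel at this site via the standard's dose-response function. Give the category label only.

carbon steel: temperature factor f = -0.054·(3.8) = -0.2052
  Pd branch = 1.77·Pd^0.52·e^(0.02·RH+f) = 81.85 μm/a
  Sd branch = 0.102·Sd^0.62·e^(0.033·RH+0.04·T) = 59.17 μm/a
  sum: 81.85 + 59.17 → r_corr = 141 μm/a
ISO 9223 Table 2 (carbon steel): 80 < 141 ≤ 200 μm/a ⇒ C5

C5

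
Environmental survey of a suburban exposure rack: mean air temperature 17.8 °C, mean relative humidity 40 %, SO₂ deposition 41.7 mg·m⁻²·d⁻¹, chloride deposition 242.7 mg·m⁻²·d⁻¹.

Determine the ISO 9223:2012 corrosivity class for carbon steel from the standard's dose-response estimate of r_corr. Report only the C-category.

carbon steel: f(T) = -0.054·(T−10) [T>10 °C] = -0.4212
  SO₂ term: 1.77·41.7^0.52·exp(0.02·40-0.4212) = 17.99
  Sd branch = 0.102·Sd^0.62·e^(0.033·RH+0.04·T) = 23.43 μm/a
  sum: 17.99 + 23.43 → r_corr = 41.42 μm/a
Category bounds: 25…50 μm/a bracket r_corr ⇒ C3

C3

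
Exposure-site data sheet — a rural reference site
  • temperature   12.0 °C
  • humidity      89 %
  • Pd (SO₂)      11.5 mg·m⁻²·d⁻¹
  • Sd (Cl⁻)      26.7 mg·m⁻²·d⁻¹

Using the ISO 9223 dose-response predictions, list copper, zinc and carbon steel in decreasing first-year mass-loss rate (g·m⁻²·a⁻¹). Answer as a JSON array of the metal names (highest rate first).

copper: temperature factor f = -0.080·(2.0) = -0.1600
  Pd branch = 0.0053·Pd^0.26·e^(0.059·RH+f) = 1.626 μm/a
  Cl⁻ term: 0.01025·26.7^0.27·exp(0.036·89+0.049·12.0) = 1.103
  r_corr = 1.626 + 1.103 = 2.729 μm/a
  mass loss = 2.729 μm/a × 8.96 g/cm³ = 24.45 g·m⁻²·a⁻¹
zinc: T>10 °C ⇒ hinge -0.071·(12.0−10) = -0.1420
  SO₂ term: 0.0129·11.5^0.44·exp(0.046·89-0.1420) = 1.966
  Cl⁻ term: 0.0175·26.7^0.57·exp(0.008·89+0.085·12.0) = 0.6432
  sum: 1.966 + 0.6432 → r_corr = 2.609 μm/a
  mass loss = 2.609 μm/a × 7.14 g/cm³ = 18.63 g·m⁻²·a⁻¹
carbon steel: T>10 °C ⇒ hinge -0.054·(12.0−10) = -0.1080
  Pd branch = 1.77·Pd^0.52·e^(0.02·RH+f) = 33.55 μm/a
  Sd branch = 0.102·Sd^0.62·e^(0.033·RH+0.04·T) = 23.82 μm/a
  sum: 33.55 + 23.82 → r_corr = 57.37 μm/a
  mass loss = 57.37 μm/a × 7.85 g/cm³ = 450.4 g·m⁻²·a⁻¹
Ordering by g·m⁻²·a⁻¹: carbon steel (450) > copper (24.5) > zinc (18.6)

["carbon steel", "copper", "zinc"]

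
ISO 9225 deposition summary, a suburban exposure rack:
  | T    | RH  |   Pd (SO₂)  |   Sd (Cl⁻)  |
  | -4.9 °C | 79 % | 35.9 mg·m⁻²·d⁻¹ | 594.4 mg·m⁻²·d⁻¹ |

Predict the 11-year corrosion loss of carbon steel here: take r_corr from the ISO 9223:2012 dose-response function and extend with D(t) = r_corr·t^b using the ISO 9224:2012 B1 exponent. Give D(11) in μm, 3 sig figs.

D(11) = 230 μm

carbon steel: f(T) = +0.150·(T−10) [T≤10 °C] = -2.2350
  SO₂ term: 1.77·35.9^0.52·exp(0.02·79-2.2350) = 5.918
  Cl⁻ term: 0.102·594.4^0.62·exp(0.033·79+0.04·-4.9) = 59.65
  sum: 5.918 + 59.65 → r_corr = 65.57 μm/a
Power-law: D(11) = r_corr · 11^0.523
  D(11) = 65.57 × 11^0.523 = 65.57 × 3.505 = 229.8 μm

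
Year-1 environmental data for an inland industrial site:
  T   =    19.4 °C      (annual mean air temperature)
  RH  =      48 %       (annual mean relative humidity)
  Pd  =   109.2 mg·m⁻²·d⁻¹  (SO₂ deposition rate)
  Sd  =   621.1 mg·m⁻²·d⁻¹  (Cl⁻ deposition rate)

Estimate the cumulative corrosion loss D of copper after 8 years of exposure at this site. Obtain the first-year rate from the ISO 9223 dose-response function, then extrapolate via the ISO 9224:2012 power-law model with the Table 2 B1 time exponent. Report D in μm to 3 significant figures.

copper: temperature factor f = -0.080·(9.4) = -0.7520
  SO₂ term: 0.0053·109.2^0.26·exp(0.059·48-0.7520) = 0.1437
  Cl⁻ term: 0.01025·621.1^0.27·exp(0.036·48+0.049·19.4) = 0.8476
  r_corr = 0.1437 + 0.8476 = 0.9913 μm/a
Power-law: D(8) = r_corr · 8^0.667
  D(8) = 0.9913 × 8^0.667 = 0.9913 × 4.003 = 3.968 μm

D(8) = 3.97 μm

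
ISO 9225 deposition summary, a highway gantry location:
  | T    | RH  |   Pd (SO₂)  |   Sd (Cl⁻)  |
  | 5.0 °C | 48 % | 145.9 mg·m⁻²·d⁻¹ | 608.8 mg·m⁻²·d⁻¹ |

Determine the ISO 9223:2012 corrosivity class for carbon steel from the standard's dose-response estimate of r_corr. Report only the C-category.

C4

carbon steel: T≤10 °C ⇒ hinge +0.150·(5.0−10) = -0.7500
  SO₂ term: 1.77·145.9^0.52·exp(0.02·48-0.7500) = 29.14
  Cl⁻ term: 0.102·608.8^0.62·exp(0.033·48+0.04·5.0) = 32.34
  r_corr = 29.14 + 32.34 = 61.48 μm/a
61.5 μm/a falls in (50, 80] for carbon steel → category C4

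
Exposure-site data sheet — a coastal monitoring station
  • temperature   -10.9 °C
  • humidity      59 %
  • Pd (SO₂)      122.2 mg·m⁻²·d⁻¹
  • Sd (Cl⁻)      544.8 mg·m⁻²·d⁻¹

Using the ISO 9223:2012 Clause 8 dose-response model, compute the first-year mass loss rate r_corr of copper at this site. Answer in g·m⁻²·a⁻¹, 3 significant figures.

copper: f(T) = +0.126·(T−10) [T≤10 °C] = -2.6334
  SO₂ term: 0.0053·122.2^0.26·exp(0.059·59-2.6334) = 0.04315
  Cl⁻ term: 0.01025·544.8^0.27·exp(0.036·59+0.049·-10.9) = 0.2754
  sum: 0.04315 + 0.2754 → r_corr = 0.3186 μm/a
Convert to mass loss: 0.3186 μm/a × 8.96 g/cm³ = 2.854 g·m⁻²·a⁻¹

r_corr = 2.85 g·m⁻²·a⁻¹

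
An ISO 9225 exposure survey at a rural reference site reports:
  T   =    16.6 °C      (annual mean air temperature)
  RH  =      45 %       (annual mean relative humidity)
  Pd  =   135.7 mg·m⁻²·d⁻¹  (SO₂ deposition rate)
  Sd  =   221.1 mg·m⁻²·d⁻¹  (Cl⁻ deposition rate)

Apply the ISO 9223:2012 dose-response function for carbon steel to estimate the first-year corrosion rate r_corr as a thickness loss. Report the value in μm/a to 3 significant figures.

r_corr = 64.0 μm/a

carbon steel: temperature factor f = -0.054·(6.6) = -0.3564
  sulphur-dioxide contribution → 39.17 μm/a
  chloride contribution → 24.86 μm/a
  total first-year rate 64.04 μm/a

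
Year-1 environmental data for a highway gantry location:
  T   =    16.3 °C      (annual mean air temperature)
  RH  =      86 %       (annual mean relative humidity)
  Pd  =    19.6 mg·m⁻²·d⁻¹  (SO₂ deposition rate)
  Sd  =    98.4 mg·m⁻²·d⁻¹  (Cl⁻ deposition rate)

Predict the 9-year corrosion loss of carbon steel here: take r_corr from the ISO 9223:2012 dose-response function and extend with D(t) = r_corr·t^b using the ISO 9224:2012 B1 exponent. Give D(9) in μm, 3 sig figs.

carbon steel: f(T) = -0.054·(T−10) [T>10 °C] = -0.3402
  sulphur-dioxide contribution → 33.05 μm/a
  chloride contribution → 57.54 μm/a
  ⇒ r_corr(carbon steel) = 90.59 μm/a
Long-term exponent b (ISO 9224 Table 2, B1) = 0.523
  D(9) = 90.59 × 9^0.523 = 90.59 × 3.156 = 285.9 μm

D(9) = 286 μm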